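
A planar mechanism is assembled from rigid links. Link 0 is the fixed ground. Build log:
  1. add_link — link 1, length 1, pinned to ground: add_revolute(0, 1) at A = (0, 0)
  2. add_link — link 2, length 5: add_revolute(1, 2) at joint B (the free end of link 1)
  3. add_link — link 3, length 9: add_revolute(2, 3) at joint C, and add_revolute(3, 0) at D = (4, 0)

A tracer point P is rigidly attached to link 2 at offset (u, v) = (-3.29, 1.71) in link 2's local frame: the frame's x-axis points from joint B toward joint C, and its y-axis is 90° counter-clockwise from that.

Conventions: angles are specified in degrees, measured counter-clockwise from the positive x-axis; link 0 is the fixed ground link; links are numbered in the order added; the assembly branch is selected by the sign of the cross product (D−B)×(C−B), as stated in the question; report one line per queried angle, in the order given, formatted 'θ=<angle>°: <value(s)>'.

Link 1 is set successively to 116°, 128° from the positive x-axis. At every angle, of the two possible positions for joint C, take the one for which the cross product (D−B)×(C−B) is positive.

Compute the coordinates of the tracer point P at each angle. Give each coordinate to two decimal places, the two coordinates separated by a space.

A=(0,0), D=(4.00,0)
θ=116°: B = A + 1.00·(cos116°, sin116°) = (-0.4384, 0.8988)
θ=116°: |BD| = 4.5285
θ=116°: circle(B,5.00) ∩ circle(D,9.00): a=-3.9189, h=3.1052
θ=116°:   candidates: C₊=(-3.6630,4.7200) cross=14.062; C₋=(-4.8956,-1.3668) cross=-14.062
θ=116°:   branch + wants cross > 0 → take C=(-3.6630,4.7200) (cross=14.062)
θ=116°: ex = (C−B)/|BC| = (-0.6449,0.7642); ey = (-0.7642,-0.6449)
θ=116°: P = B + -3.29·ex + 1.71·ey = (0.3766,-2.7184)
θ=128°: B = A + 1.00·(cos128°, sin128°) = (-0.6157, 0.7880)
θ=128°: |BD| = 4.6824
θ=128°: circle(B,5.00) ∩ circle(D,9.00): a=-3.6386, h=3.4294
θ=128°:   candidates: C₊=(-3.6252,4.7808) cross=16.058; C₋=(-4.7795,-1.9802) cross=-16.058
θ=128°:   branch + wants cross > 0 → take C=(-3.6252,4.7808) (cross=16.058)
θ=128°: ex = (C−B)/|BC| = (-0.6019,0.7986); ey = (-0.7986,-0.6019)
θ=128°: P = B + -3.29·ex + 1.71·ey = (-0.0009,-2.8685)

θ=116°: 0.38 -2.72
θ=128°: -0.00 -2.87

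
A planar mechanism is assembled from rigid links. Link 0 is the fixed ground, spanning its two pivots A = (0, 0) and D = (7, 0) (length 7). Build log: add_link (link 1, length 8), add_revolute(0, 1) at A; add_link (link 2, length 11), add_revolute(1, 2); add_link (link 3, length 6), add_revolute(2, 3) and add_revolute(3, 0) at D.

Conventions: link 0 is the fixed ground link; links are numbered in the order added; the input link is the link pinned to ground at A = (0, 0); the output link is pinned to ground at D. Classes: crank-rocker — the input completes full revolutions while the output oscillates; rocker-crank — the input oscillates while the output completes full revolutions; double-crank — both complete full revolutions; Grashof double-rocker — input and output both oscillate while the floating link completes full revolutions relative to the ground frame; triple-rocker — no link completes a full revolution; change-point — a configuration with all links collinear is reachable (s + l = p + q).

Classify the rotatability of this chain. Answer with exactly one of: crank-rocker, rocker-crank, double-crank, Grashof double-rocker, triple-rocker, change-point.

lengths: ground=7, input=8, coupler=11, output=6
sorted: s=6 (shortest), l=11 (longest), p+q=15
s + l = 17 vs p + q = 15
s + l > p + q → non-Grashof → no link fully rotates → triple-rocker

triple-rocker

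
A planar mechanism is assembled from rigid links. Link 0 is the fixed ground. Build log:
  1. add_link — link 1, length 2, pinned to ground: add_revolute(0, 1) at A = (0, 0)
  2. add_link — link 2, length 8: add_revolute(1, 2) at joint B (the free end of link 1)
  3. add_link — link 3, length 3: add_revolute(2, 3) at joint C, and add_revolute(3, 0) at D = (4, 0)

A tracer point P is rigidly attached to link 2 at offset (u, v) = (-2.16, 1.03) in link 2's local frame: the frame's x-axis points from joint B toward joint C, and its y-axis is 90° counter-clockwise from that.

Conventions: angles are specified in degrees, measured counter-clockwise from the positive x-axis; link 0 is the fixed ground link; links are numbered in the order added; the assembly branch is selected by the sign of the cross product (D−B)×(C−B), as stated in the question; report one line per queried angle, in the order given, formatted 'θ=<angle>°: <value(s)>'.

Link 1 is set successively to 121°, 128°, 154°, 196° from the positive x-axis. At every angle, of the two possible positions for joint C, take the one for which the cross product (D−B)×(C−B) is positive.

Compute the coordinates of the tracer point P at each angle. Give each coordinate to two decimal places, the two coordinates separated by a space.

A=(0,0), D=(4.00,0)
θ=121°: B = A + 2.00·(cos121°, sin121°) = (-1.0301, 1.7143)
θ=121°: |BD| = 5.3142
θ=121°: circle(B,8.00) ∩ circle(D,3.00): a=7.8319, h=1.6313
θ=121°:   candidates: C₊=(6.9094,0.7318) cross=8.669; C₋=(5.8569,-2.3563) cross=-8.669
θ=121°:   branch + wants cross > 0 → take C=(6.9094,0.7318) (cross=8.669)
θ=121°: ex = (C−B)/|BC| = (0.9924,-0.1228); ey = (0.1228,0.9924)
θ=121°: P = B + -2.16·ex + 1.03·ey = (-3.0472,3.0018)
θ=128°: B = A + 2.00·(cos128°, sin128°) = (-1.2313, 1.5760)
θ=128°: |BD| = 5.4636
θ=128°: circle(B,8.00) ∩ circle(D,3.00): a=7.7651, h=1.9243
θ=128°:   candidates: C₊=(6.7588,1.1786) cross=10.513; C₋=(5.6486,-2.5064) cross=-10.513
θ=128°:   branch + wants cross > 0 → take C=(6.7588,1.1786) (cross=10.513)
θ=128°: ex = (C−B)/|BC| = (0.9988,-0.0497); ey = (0.0497,0.9988)
θ=128°: P = B + -2.16·ex + 1.03·ey = (-3.3375,2.7121)
θ=154°: B = A + 2.00·(cos154°, sin154°) = (-1.7976, 0.8767)
θ=154°: |BD| = 5.8635
θ=154°: circle(B,8.00) ∩ circle(D,3.00): a=7.6218, h=2.4307
θ=154°:   candidates: C₊=(6.1020,2.1405) cross=14.253; C₋=(5.3751,-2.6663) cross=-14.253
θ=154°:   branch + wants cross > 0 → take C=(6.1020,2.1405) (cross=14.253)
θ=154°: ex = (C−B)/|BC| = (0.9874,0.1580); ey = (-0.1580,0.9874)
θ=154°: P = B + -2.16·ex + 1.03·ey = (-4.0932,1.5526)
θ=196°: B = A + 2.00·(cos196°, sin196°) = (-1.9225, -0.5513)
θ=196°: |BD| = 5.9481
θ=196°: circle(B,8.00) ∩ circle(D,3.00): a=7.5974, h=2.5060
θ=196°:   candidates: C₊=(5.4099,2.6481) cross=14.906; C₋=(5.8744,-2.3424) cross=-14.906
θ=196°:   branch + wants cross > 0 → take C=(5.4099,2.6481) (cross=14.906)
θ=196°: ex = (C−B)/|BC| = (0.9166,0.3999); ey = (-0.3999,0.9166)
θ=196°: P = B + -2.16·ex + 1.03·ey = (-4.3142,-0.4710)

θ=121°: -3.05 3.00
θ=128°: -3.34 2.71
θ=154°: -4.09 1.55
θ=196°: -4.31 -0.47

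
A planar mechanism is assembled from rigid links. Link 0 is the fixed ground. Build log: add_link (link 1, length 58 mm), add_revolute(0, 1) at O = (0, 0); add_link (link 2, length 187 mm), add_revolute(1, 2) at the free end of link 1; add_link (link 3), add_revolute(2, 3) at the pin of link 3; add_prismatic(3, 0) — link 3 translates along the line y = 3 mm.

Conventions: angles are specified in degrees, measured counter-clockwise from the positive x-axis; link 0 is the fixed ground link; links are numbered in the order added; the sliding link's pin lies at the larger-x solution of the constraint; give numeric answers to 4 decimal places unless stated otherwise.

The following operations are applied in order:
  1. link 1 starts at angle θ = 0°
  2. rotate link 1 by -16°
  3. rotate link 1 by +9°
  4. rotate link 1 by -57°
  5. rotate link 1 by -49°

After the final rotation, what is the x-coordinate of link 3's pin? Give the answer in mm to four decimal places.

geometry: r = 58 mm, L = 187 mm, e = 3 mm; θ starts at 0°
rotate link 1 by -16°: θ ← 0° -16° = -16°
rotate link 1 by +9°: θ ← -16° +9° = -7°
rotate link 1 by -57°: θ ← -7° -57° = -64°
rotate link 1 by -49°: θ ← -64° -49° = -113°
crank pin P = (r cos θ, r sin θ) = (-22.662405, -53.389282)
h = r sin θ − e = -53.389282 − 3 = -56.389282
x = r cos θ + √(L² − h²) = -22.662405 + 178.295398 = 155.632993

155.6330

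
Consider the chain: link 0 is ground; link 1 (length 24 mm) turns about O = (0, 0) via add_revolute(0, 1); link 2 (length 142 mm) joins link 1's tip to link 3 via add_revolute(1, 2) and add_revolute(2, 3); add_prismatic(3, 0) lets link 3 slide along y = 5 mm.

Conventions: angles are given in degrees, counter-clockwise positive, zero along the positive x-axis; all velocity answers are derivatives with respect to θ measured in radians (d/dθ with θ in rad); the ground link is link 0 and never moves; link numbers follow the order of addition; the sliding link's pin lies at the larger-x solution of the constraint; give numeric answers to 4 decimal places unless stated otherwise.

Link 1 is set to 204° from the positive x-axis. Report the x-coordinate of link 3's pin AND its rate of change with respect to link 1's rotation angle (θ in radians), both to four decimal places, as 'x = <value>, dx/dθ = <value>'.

geometry: r = 24 mm, L = 142 mm, e = 5 mm
crank pin P = (r cos θ, r sin θ) = (-21.925091, -9.761679)
h = r sin θ − e = -9.761679 − 5 = -14.761679
x = r cos θ + √(L² − h²) = -21.925091 + 141.230637 = 119.305546
dx/dθ = −r sin θ − h·r cos θ/√(L² − h²) (θ in radians; h = -14.761679) = 7.470030

x = 119.3055, dx/dθ = 7.4700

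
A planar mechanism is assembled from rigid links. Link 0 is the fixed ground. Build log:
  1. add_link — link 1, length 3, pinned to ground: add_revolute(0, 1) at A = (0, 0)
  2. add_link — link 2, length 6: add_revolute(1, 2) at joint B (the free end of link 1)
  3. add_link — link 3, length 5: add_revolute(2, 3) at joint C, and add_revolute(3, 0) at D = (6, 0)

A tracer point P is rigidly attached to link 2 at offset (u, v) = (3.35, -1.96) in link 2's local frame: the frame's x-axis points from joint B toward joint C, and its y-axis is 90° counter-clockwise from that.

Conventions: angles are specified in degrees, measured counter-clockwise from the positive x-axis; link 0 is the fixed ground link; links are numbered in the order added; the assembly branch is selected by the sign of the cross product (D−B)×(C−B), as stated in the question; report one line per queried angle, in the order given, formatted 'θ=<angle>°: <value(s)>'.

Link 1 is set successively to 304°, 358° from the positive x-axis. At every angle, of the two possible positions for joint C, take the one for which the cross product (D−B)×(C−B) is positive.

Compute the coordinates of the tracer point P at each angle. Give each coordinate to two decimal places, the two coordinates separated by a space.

A=(0,0), D=(6.00,0)
θ=304°: B = A + 3.00·(cos304°, sin304°) = (1.6776, -2.4871)
θ=304°: |BD| = 4.9869
θ=304°: circle(B,6.00) ∩ circle(D,5.00): a=3.5963, h=4.8027
θ=304°:   candidates: C₊=(2.3995,3.4693) cross=23.951; C₋=(7.1900,-4.8563) cross=-23.951
θ=304°:   branch + wants cross > 0 → take C=(2.3995,3.4693) (cross=23.951)
θ=304°: ex = (C−B)/|BC| = (0.1203,0.9927); ey = (-0.9927,0.1203)
θ=304°: P = B + 3.35·ex + -1.96·ey = (4.0264,0.6027)
θ=358°: B = A + 3.00·(cos358°, sin358°) = (2.9982, -0.1047)
θ=358°: |BD| = 3.0037
θ=358°: circle(B,6.00) ∩ circle(D,5.00): a=3.3329, h=4.9891
θ=358°:   candidates: C₊=(6.1552,4.9976) cross=14.986; C₋=(6.5030,-4.9746) cross=-14.986
θ=358°:   branch + wants cross > 0 → take C=(6.1552,4.9976) (cross=14.986)
θ=358°: ex = (C−B)/|BC| = (0.5262,0.8504); ey = (-0.8504,0.5262)
θ=358°: P = B + 3.35·ex + -1.96·ey = (6.4276,1.7128)

θ=304°: 4.03 0.60
θ=358°: 6.43 1.71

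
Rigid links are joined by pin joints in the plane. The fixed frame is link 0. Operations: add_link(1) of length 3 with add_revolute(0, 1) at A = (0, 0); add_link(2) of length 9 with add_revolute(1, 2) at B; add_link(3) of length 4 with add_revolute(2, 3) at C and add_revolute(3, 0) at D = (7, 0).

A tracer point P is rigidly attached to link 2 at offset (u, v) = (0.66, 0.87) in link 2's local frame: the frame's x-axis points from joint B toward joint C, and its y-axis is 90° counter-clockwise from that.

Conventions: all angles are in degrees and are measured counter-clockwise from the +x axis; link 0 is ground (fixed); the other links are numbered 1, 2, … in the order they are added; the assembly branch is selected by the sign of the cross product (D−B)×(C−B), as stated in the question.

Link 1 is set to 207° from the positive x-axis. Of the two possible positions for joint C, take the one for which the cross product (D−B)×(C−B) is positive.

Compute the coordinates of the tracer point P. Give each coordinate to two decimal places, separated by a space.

A=(0,0), D=(7.00,0)
B = A + 3.00·(cos207°, sin207°) = (-2.6730, -1.3620)
|BD| = 9.7684
circle(B,9.00) ∩ circle(D,4.00): a=8.2113, h=3.6845
  candidates: C₊=(4.9443,3.4314) cross=35.991; C₋=(5.9717,-3.8656) cross=-35.991
  branch + wants cross > 0 → take C=(4.9443,3.4314) (cross=35.991)
ex = (C−B)/|BC| = (0.8464,0.5326); ey = (-0.5326,0.8464)
P = B + 0.66·ex + 0.87·ey = (-2.5778,-0.2741)

-2.58 -0.27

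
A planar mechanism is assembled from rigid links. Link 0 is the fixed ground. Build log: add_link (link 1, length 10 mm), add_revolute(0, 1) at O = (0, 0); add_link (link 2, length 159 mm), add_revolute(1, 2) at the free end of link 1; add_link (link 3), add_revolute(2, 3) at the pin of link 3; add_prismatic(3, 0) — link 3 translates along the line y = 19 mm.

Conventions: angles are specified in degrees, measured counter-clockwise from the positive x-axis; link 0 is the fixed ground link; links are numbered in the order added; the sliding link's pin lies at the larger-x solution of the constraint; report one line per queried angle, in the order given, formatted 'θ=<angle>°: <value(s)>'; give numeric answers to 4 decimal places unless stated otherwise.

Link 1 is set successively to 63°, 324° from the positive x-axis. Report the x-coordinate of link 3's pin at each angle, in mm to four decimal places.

geometry: r = 10 mm, L = 159 mm, e = 19 mm
θ=63°: crank pin P = (r cos θ, r sin θ) = (4.539905, 8.910065)
θ=63°: h = r sin θ − e = 8.910065 − 19 = -10.089935
θ=63°: x = r cos θ + √(L² − h²) = 4.539905 + 158.679530 = 163.219435
θ=324°: crank pin P = (r cos θ, r sin θ) = (8.090170, -5.877853)
θ=324°: h = r sin θ − e = -5.877853 − 19 = -24.877853
θ=324°: x = r cos θ + √(L² − h²) = 8.090170 + 157.041690 = 165.131860

θ=63°: 163.2194
θ=324°: 165.1319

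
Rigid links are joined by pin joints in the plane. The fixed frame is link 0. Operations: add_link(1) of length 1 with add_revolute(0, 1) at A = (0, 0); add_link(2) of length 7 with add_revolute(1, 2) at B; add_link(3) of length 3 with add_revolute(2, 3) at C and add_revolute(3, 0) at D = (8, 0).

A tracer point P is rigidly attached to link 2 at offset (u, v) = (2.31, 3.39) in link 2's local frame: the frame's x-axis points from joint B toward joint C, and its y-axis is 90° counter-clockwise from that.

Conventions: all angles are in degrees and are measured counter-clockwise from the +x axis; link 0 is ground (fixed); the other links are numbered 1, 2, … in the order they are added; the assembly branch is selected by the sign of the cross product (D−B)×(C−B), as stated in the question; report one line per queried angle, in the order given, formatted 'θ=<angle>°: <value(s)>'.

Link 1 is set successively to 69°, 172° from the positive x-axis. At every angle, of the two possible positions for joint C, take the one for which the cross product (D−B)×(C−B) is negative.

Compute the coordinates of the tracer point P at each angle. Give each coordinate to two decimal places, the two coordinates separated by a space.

A=(0,0), D=(8.00,0)
θ=69°: B = A + 1.00·(cos69°, sin69°) = (0.3584, 0.9336)
θ=69°: |BD| = 7.6984
θ=69°: circle(B,7.00) ∩ circle(D,3.00): a=6.4472, h=2.7266
θ=69°:   candidates: C₊=(7.0886,2.8582) cross=20.990; C₋=(6.4273,-2.5547) cross=-20.990
θ=69°:   branch - wants cross < 0 → take C=(6.4273,-2.5547) (cross=-20.990)
θ=69°: ex = (C−B)/|BC| = (0.8670,-0.4983); ey = (0.4983,0.8670)
θ=69°: P = B + 2.31·ex + 3.39·ey = (4.0504,2.7215)
θ=172°: B = A + 1.00·(cos172°, sin172°) = (-0.9903, 0.1392)
θ=172°: |BD| = 8.9913
θ=172°: circle(B,7.00) ∩ circle(D,3.00): a=6.7200, h=1.9599
θ=172°:   candidates: C₊=(5.7593,1.9948) cross=17.622; C₋=(5.6986,-1.9245) cross=-17.622
θ=172°:   branch - wants cross < 0 → take C=(5.6986,-1.9245) (cross=-17.622)
θ=172°: ex = (C−B)/|BC| = (0.9556,-0.2948); ey = (0.2948,0.9556)
θ=172°: P = B + 2.31·ex + 3.39·ey = (2.2165,2.6975)

θ=69°: 4.05 2.72
θ=172°: 2.22 2.70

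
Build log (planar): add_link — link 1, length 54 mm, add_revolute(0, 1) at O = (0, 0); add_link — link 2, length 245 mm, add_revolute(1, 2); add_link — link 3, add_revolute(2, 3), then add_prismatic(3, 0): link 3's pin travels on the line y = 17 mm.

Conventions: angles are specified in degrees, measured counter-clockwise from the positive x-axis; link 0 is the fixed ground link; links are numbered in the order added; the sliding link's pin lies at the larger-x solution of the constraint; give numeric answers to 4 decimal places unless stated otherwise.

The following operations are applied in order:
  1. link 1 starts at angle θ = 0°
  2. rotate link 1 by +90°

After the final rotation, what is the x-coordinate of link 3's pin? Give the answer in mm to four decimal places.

geometry: r = 54 mm, L = 245 mm, e = 17 mm; θ starts at 0°
rotate link 1 by +90°: θ ← 0° +90° = 90°
crank pin P = (r cos θ, r sin θ) = (0.000000, 54.000000)
h = r sin θ − e = 54.000000 − 17 = 37.000000
x = r cos θ + √(L² − h²) = 0.000000 + 242.190008 = 242.190008

242.1900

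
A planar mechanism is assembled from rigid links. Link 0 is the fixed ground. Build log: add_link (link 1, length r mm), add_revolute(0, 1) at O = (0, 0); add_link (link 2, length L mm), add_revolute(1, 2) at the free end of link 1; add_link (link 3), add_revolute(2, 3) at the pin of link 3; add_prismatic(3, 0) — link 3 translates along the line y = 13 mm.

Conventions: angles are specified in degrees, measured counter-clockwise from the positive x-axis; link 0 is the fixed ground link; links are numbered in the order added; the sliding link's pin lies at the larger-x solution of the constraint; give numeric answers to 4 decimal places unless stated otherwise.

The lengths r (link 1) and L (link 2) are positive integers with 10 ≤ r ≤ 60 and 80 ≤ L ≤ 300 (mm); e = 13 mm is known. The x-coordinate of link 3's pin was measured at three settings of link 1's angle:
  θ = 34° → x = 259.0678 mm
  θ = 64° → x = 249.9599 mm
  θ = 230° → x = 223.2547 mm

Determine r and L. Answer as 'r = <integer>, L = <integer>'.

constraint per measurement: (x − r cos θ)² + (r sin θ − e)² = L²
subtracting the θ₁ and θ₂ equations cancels the r² and L² terms:
r = (x₁² − x₂²) / (2[(x₁cos θ₁ + e sin θ₁) − (x₂cos θ₂ + e sin θ₂)]) = 22.9999 → r = 23
L² = (x₁ − r cos θ₁)² + (r sin θ₁ − e)² = 57599.9884 → L = 240.0000 → L = 240
check at θ₃=230°: x = 223.2547 (printed 223.2547) ✓

r = 23, L = 240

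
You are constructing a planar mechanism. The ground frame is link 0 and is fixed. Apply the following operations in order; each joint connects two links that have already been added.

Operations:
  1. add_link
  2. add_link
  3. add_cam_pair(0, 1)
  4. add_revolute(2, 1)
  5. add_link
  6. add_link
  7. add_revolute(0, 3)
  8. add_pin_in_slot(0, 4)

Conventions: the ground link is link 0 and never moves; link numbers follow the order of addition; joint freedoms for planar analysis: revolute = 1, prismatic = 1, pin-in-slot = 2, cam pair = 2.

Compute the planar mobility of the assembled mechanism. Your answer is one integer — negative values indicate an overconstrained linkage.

link 0 = ground. State L|J1|J2 = 1|0|0
+link1  2|0|0
+link2  3|0|0
C(0,1) f=2→J2  3|0|1
R(2,1) f=1→J1  3|1|1
+link3  4|1|1
+link4  5|1|1
R(0,3) f=1→J1  5|2|1
PS(0,4) f=2→J2  5|2|2
M = 3(5−1)−2·2−2 = 12−4−2 = 6

M = 6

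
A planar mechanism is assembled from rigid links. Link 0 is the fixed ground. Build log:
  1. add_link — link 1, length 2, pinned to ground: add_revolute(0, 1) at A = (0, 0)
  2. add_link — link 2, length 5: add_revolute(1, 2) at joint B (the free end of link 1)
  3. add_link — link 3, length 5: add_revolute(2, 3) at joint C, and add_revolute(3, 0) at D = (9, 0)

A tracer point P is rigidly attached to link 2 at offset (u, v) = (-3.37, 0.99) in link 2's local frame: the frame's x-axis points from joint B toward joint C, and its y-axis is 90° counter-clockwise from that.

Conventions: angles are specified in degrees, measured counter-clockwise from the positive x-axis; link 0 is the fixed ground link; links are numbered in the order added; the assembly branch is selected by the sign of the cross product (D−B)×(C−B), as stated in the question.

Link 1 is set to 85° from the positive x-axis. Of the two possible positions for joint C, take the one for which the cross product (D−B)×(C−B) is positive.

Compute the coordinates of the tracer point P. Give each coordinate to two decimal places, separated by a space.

A=(0,0), D=(9.00,0)
B = A + 2.00·(cos85°, sin85°) = (0.1743, 1.9924)
|BD| = 9.0478
circle(B,5.00) ∩ circle(D,5.00): a=4.5239, h=2.1294
  candidates: C₊=(5.0561,3.0733) cross=19.266; C₋=(4.1182,-1.0809) cross=-19.266
  branch + wants cross > 0 → take C=(5.0561,3.0733) (cross=19.266)
ex = (C−B)/|BC| = (0.9764,0.2162); ey = (-0.2162,0.9764)
P = B + -3.37·ex + 0.99·ey = (-3.3300,2.2304)

-3.33 2.23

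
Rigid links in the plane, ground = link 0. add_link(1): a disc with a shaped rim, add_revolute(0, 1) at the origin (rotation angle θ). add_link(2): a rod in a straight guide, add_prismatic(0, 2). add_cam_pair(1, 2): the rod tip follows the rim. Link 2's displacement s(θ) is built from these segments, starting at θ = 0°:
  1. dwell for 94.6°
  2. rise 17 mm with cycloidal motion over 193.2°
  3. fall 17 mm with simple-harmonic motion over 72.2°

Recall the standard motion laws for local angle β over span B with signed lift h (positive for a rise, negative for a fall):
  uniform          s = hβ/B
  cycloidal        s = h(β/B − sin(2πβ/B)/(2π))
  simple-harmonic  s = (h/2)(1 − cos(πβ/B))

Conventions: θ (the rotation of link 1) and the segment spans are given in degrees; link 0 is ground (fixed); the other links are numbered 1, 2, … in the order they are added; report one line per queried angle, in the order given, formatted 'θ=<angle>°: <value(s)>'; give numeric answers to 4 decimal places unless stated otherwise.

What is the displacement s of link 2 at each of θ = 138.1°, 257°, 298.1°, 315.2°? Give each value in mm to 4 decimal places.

segment 1 (0° to 94.6°, dwell): s unchanged at 0.0000
θ = 138.1° falls in segment 2 (94.6° to 287.8°, cycloidal, h = 17): β = 138.1 − 94.6 = 43.5°, B = 193.2°; Δs = 17·(0.2252 − sin(2π·0.2252)/(2π)) = 1.1549; s = 0.0000 + 1.1549 = 1.1549
θ = 257° falls in segment 2 (94.6° to 287.8°, cycloidal, h = 17): β = 257 − 94.6 = 162.4°, B = 193.2°; Δs = 17·(0.8406 − sin(2π·0.8406)/(2π)) = 16.5690; s = 0.0000 + 16.5690 = 16.5690
segment 2 (94.6° to 287.8°, cycloidal, h = 17) is passed completely: s = 0.0000 + (17) = 17.0000
θ = 298.1° falls in segment 3 (287.8° to 360°, simple-harmonic, h = -17): β = 298.1 − 287.8 = 10.3°, B = 72.2°; Δs = -17/2·(1 − cos(π·0.1427)) = -0.8395; s = 17.0000 − 0.8395 = 16.1605
θ = 315.2° falls in segment 3 (287.8° to 360°, simple-harmonic, h = -17): β = 315.2 − 287.8 = 27.4°, B = 72.2°; Δs = -17/2·(1 − cos(π·0.3795)) = -5.3586; s = 17.0000 − 5.3586 = 11.6414

θ=138.1°: 1.1549
θ=257°: 16.5690
θ=298.1°: 16.1605
θ=315.2°: 11.6414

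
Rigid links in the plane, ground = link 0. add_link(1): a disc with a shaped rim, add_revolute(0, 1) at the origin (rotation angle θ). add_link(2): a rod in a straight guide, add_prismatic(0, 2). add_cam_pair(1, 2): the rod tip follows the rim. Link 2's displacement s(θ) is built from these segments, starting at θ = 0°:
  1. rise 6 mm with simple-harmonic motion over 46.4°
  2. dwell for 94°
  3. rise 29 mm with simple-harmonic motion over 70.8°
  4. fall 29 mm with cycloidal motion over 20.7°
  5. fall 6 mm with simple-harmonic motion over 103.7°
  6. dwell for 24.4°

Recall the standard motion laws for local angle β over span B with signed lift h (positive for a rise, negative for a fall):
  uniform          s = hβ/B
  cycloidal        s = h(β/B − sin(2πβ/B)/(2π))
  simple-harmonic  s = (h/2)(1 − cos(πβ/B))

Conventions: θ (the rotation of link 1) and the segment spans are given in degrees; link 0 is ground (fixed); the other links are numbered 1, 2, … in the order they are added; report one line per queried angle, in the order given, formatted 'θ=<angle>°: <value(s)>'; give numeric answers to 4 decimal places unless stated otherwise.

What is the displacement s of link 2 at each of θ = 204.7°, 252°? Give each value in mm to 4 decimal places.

segment 1 (0° to 46.4°, simple-harmonic, h = 6) is passed completely: s = 0.0000 + (6) = 6.0000
segment 2 (46.4° to 140.4°, dwell): s unchanged at 6.0000
θ = 204.7° falls in segment 3 (140.4° to 211.2°, simple-harmonic, h = 29): β = 204.7 − 140.4 = 64.3°, B = 70.8°; Δs = 29/2·(1 − cos(π·0.9082)) = 28.4011; s = 6.0000 + 28.4011 = 34.4011
segment 3 (140.4° to 211.2°, simple-harmonic, h = 29) is passed completely: s = 6.0000 + (29) = 35.0000
segment 4 (211.2° to 231.9°, cycloidal, h = -29) is passed completely: s = 35.0000 + (-29) = 6.0000
θ = 252° falls in segment 5 (231.9° to 335.6°, simple-harmonic, h = -6): β = 252 − 231.9 = 20.1°, B = 103.7°; Δs = -6/2·(1 − cos(π·0.1938)) = -0.5392; s = 6.0000 − 0.5392 = 5.4608

θ=204.7°: 34.4011
θ=252°: 5.4608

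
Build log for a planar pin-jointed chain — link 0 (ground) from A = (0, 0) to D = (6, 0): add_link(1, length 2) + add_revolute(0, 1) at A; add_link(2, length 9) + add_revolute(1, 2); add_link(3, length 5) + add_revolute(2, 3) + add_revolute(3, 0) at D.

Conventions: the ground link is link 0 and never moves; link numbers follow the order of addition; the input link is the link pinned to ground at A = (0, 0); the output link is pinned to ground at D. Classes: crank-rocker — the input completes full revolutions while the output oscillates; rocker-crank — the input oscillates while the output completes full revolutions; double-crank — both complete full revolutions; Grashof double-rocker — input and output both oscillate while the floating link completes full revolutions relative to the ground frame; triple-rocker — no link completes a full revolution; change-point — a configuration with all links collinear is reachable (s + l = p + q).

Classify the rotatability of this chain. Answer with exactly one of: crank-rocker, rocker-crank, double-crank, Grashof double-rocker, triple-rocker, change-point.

lengths: ground=6, input=2, coupler=9, output=5
sorted: s=2 (shortest), l=9 (longest), p+q=11
s + l = 11 vs p + q = 11
s + l = p + q → change-point (collinear configuration reachable)

change-point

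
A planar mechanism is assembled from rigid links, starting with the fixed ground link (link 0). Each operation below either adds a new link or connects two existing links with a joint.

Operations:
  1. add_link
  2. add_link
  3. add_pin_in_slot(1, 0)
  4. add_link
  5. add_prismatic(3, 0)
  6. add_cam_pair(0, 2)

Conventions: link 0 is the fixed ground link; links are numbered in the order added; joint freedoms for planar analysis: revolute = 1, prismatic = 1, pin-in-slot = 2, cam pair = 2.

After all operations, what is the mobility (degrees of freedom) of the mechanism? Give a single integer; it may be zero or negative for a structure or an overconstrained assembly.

link 0 = ground. State L|J1|J2 = 1|0|0
+link1  2|0|0
+link2  3|0|0
PS(1,0) f=2→J2  3|0|1
+link3  4|0|1
P(3,0) f=1→J1  4|1|1
C(0,2) f=2→J2  4|1|2
M = 3(4−1)−2·1−2 = 9−2−2 = 5

M = 5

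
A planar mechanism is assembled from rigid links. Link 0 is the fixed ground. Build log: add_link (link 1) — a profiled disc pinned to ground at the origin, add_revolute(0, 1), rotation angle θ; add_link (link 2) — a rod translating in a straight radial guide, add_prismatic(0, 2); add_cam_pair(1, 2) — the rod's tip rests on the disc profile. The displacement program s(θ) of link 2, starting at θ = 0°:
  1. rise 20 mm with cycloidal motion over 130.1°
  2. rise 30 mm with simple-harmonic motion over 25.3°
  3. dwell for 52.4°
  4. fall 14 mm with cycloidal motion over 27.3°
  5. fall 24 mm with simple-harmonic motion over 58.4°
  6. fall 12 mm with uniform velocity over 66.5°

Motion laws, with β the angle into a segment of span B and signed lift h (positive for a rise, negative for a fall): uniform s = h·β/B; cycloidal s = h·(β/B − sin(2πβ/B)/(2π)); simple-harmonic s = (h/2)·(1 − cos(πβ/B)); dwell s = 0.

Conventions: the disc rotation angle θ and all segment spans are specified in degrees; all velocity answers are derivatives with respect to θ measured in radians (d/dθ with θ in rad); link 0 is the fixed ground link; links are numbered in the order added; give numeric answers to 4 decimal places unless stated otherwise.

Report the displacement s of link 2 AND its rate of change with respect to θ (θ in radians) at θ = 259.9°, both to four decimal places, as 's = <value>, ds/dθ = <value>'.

seg 1 [0°–130.1°] cycloidal, h=20: full span → s += 20 → s = 20.0000
seg 2 [130.1°–155.4°] simple-harmonic, h=30: full span → s += 30 → s = 50.0000
seg 3 [155.4°–207.8°] dwell: s stays 50.0000
seg 4 [207.8°–235.1°] cycloidal, h=-14: full span → s += -14 → s = 36.0000
seg 5 [235.1°–293.5°] simple-harmonic, h=-24: θ=259.9° here. β=24.8, B=58.4. -24/2·(1 − cos(π·0.4247)) = -9.1861 → s = 26.8139
velocity in seg [235.1°–293.5°] (simple-harmonic), θ in radians: β = 24.8° = 0.4328 rad, B = 58.4° = 1.0193 rad; ds/dθ = (πh/(2B)) sin(πβ/B) = (π·(-24)/(2·1.0193)) sin(π·0.4247) = -35.955057 mm/rad

s = 26.8139, ds/dθ = -35.9551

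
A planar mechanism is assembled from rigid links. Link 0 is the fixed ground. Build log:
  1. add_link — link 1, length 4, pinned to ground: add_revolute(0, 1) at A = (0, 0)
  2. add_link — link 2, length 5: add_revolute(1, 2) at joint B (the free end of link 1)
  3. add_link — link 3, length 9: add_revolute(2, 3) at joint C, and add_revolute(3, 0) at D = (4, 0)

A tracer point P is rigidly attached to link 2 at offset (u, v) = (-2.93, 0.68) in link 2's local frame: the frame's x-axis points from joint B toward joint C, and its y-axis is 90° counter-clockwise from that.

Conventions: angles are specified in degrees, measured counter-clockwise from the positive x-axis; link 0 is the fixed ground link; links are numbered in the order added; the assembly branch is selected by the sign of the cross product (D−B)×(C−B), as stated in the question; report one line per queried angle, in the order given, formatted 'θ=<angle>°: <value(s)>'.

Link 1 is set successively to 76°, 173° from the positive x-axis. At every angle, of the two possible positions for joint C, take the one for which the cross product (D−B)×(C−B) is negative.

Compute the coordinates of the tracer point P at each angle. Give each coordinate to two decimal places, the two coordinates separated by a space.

A=(0,0), D=(4.00,0)
θ=76°: B = A + 4.00·(cos76°, sin76°) = (0.9677, 3.8812)
θ=76°: |BD| = 4.9253
θ=76°: circle(B,5.00) ∩ circle(D,9.00): a=-3.2223, h=3.8232
θ=76°:   candidates: C₊=(1.9966,8.7742) cross=18.830; C₋=(-4.0289,4.0666) cross=-18.830
θ=76°:   branch - wants cross < 0 → take C=(-4.0289,4.0666) (cross=-18.830)
θ=76°: ex = (C−B)/|BC| = (-0.9993,0.0371); ey = (-0.0371,-0.9993)
θ=76°: P = B + -2.93·ex + 0.68·ey = (3.8705,3.0930)
θ=173°: B = A + 4.00·(cos173°, sin173°) = (-3.9702, 0.4875)
θ=173°: |BD| = 7.9851
θ=173°: circle(B,5.00) ∩ circle(D,9.00): a=0.4860, h=4.9763
θ=173°:   candidates: C₊=(-3.1813,5.4249) cross=39.736; C₋=(-3.7889,-4.5092) cross=-39.736
θ=173°:   branch - wants cross < 0 → take C=(-3.7889,-4.5092) (cross=-39.736)
θ=173°: ex = (C−B)/|BC| = (0.0363,-0.9993); ey = (0.9993,0.0363)
θ=173°: P = B + -2.93·ex + 0.68·ey = (-3.3969,3.4402)

θ=76°: 3.87 3.09
θ=173°: -3.40 3.44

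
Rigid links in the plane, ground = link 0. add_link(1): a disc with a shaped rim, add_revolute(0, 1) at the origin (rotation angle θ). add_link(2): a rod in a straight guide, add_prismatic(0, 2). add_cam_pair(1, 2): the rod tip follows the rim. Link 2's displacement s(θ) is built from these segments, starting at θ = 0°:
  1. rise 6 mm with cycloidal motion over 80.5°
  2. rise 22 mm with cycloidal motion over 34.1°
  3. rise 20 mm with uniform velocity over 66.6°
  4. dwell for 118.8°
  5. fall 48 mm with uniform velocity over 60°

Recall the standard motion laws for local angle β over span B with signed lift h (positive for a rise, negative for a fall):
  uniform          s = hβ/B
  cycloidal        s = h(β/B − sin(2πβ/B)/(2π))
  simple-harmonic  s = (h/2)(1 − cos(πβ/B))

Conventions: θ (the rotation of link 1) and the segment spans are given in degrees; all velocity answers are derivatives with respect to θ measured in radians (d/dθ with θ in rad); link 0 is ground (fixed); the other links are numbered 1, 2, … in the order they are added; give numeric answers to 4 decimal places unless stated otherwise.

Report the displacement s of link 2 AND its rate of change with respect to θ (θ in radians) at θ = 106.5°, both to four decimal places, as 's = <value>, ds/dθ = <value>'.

segment 1 (0° to 80.5°, cycloidal, h = 6) is passed completely: s = 0.0000 + (6) = 6.0000
θ = 106.5° falls in segment 2 (80.5° to 114.6°, cycloidal, h = 22): β = 106.5 − 80.5 = 26°, B = 34.1°; Δs = 22·(0.7625 − sin(2π·0.7625)/(2π)) = 20.2649; s = 6.0000 + 20.2649 = 26.2649
velocity in seg [80.5°–114.6°] (cycloidal), θ in radians: β = 26° = 0.4538 rad, B = 34.1° = 0.5952 rad; ds/dθ = (h/B)(1 − cos(2πβ/B)) = (22/0.5952)(1 − cos(2π·0.7625)) = 34.073265 mm/rad

s = 26.2649, ds/dθ = 34.0733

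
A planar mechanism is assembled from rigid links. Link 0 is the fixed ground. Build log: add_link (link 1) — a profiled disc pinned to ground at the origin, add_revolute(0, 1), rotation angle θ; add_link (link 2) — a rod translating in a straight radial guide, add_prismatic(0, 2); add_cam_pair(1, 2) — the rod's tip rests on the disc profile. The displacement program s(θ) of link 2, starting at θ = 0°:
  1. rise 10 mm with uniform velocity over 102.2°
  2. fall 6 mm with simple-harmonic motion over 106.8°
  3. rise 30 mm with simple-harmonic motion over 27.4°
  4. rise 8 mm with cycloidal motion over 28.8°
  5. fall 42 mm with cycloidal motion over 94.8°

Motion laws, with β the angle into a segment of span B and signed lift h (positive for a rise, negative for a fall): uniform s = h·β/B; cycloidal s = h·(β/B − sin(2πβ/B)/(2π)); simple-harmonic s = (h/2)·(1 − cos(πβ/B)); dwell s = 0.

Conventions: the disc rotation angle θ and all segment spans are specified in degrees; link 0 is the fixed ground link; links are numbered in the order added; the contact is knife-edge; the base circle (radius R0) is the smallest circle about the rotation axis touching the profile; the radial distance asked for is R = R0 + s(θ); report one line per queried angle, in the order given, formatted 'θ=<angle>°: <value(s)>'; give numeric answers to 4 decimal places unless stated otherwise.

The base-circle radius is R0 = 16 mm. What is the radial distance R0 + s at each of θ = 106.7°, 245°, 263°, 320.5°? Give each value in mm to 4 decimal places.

seg 1 [0°–102.2°] uniform, h=10: full span → s += 10 → s = 10.0000
seg 2 [102.2°–209°] simple-harmonic, h=-6: θ=106.7° here. β=4.5, B=106.8. -6/2·(1 − cos(π·0.0421)) = -0.0262 → s = 9.9738
seg 2 [102.2°–209°] simple-harmonic, h=-6: full span → s += -6 → s = 4.0000
seg 3 [209°–236.4°] simple-harmonic, h=30: full span → s += 30 → s = 34.0000
seg 4 [236.4°–265.2°] cycloidal, h=8: θ=245° here. β=8.6, B=28.8. 8·(0.2986 − sin(2π·0.2986)/(2π)) = 1.1746 → s = 35.1746
seg 4 [236.4°–265.2°] cycloidal, h=8: θ=263° here. β=26.6, B=28.8. 8·(0.9236 − sin(2π·0.9236)/(2π)) = 7.9768 → s = 41.9768
seg 4 [236.4°–265.2°] cycloidal, h=8: full span → s += 8 → s = 42.0000
seg 5 [265.2°–360°] cycloidal, h=-42: θ=320.5° here. β=55.3, B=94.8. -42·(0.5833 − sin(2π·0.5833)/(2π)) = -27.8423 → s = 14.1577
θ=106.7°: R = R0 + s = 16 + 9.9738 = 25.9738
θ=245°: R = R0 + s = 16 + 35.1746 = 51.1746
θ=263°: R = R0 + s = 16 + 41.9768 = 57.9768
θ=320.5°: R = R0 + s = 16 + 14.1577 = 30.1577

θ=106.7°: 25.9738
θ=245°: 51.1746
θ=263°: 57.9768
θ=320.5°: 30.1577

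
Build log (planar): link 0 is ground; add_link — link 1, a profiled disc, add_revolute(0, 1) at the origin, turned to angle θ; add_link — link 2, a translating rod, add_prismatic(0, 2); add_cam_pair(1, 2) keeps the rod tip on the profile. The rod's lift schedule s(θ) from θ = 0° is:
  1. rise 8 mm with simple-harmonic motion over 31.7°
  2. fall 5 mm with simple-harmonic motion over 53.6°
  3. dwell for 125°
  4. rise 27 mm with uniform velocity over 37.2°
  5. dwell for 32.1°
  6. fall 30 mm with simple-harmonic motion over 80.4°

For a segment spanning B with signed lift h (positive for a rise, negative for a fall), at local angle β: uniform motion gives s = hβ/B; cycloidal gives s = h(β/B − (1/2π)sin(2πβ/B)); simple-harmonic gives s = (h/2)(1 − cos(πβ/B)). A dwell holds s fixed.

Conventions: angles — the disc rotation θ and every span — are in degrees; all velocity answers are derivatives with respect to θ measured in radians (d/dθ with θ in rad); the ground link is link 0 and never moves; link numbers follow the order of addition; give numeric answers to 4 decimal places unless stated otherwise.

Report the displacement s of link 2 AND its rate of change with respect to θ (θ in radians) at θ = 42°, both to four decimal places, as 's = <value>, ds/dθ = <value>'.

seg 1 [0°–31.7°] simple-harmonic, h=8: full span → s += 8 → s = 8.0000
seg 2 [31.7°–85.3°] simple-harmonic, h=-5: θ=42° here. β=10.3, B=53.6. -5/2·(1 − cos(π·0.1922)) = -0.4419 → s = 7.5581
velocity in seg [31.7°–85.3°] (simple-harmonic), θ in radians: β = 10.3° = 0.1798 rad, B = 53.6° = 0.9355 rad; ds/dθ = (πh/(2B)) sin(πβ/B) = (π·(-5)/(2·0.9355)) sin(π·0.1922) = -4.766085 mm/rad

s = 7.5581, ds/dθ = -4.7661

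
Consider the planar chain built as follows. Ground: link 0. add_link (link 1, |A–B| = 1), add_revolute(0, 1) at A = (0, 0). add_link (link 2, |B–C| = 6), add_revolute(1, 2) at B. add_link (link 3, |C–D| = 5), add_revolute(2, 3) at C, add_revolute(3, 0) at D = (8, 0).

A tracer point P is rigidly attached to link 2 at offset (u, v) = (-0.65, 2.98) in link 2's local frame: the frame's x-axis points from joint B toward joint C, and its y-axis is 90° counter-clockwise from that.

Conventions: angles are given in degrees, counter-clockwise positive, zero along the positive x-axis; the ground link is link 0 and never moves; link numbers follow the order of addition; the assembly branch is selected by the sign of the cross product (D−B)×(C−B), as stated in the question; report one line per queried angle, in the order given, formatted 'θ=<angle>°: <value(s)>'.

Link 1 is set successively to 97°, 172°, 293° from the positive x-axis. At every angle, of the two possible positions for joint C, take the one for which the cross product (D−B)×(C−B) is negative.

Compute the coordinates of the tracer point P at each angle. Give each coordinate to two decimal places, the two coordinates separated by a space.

A=(0,0), D=(8.00,0)
θ=97°: B = A + 1.00·(cos97°, sin97°) = (-0.1219, 0.9925)
θ=97°: |BD| = 8.1823
θ=97°: circle(B,6.00) ∩ circle(D,5.00): a=4.7633, h=3.6484
θ=97°:   candidates: C₊=(5.0488,4.0362) cross=29.852; C₋=(4.1637,-3.2067) cross=-29.852
θ=97°:   branch - wants cross < 0 → take C=(4.1637,-3.2067) (cross=-29.852)
θ=97°: ex = (C−B)/|BC| = (0.7143,-0.6999); ey = (0.6999,0.7143)
θ=97°: P = B + -0.65·ex + 2.98·ey = (1.4995,3.5760)
θ=172°: B = A + 1.00·(cos172°, sin172°) = (-0.9903, 0.1392)
θ=172°: |BD| = 8.9913
θ=172°: circle(B,6.00) ∩ circle(D,5.00): a=5.1074, h=3.1488
θ=172°:   candidates: C₊=(4.1652,3.2085) cross=28.312; C₋=(4.0678,-3.0883) cross=-28.312
θ=172°:   branch - wants cross < 0 → take C=(4.0678,-3.0883) (cross=-28.312)
θ=172°: ex = (C−B)/|BC| = (0.8430,-0.5379); ey = (0.5379,0.8430)
θ=172°: P = B + -0.65·ex + 2.98·ey = (0.0647,3.0010)
θ=293°: B = A + 1.00·(cos293°, sin293°) = (0.3907, -0.9205)
θ=293°: |BD| = 7.6647
θ=293°: circle(B,6.00) ∩ circle(D,5.00): a=4.5499, h=3.9113
θ=293°:   candidates: C₊=(4.4380,3.5089) cross=29.979; C₋=(5.3775,-4.2570) cross=-29.979
θ=293°:   branch - wants cross < 0 → take C=(5.3775,-4.2570) (cross=-29.979)
θ=293°: ex = (C−B)/|BC| = (0.8311,-0.5561); ey = (0.5561,0.8311)
θ=293°: P = B + -0.65·ex + 2.98·ey = (1.5076,1.9177)

θ=97°: 1.50 3.58
θ=172°: 0.06 3.00
θ=293°: 1.51 1.92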